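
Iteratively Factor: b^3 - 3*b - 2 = (b - 2)*(b^2 + 2*b + 1) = (b - 2)*(b + 1)*(b + 1)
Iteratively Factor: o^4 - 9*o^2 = (o)*(o^3 - 9*o) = o*(o + 3)*(o^2 - 3*o) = o^2*(o + 3)*(o - 3)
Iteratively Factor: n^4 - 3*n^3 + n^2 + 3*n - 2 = (n + 1)*(n^3 - 4*n^2 + 5*n - 2) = (n - 1)*(n + 1)*(n^2 - 3*n + 2) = (n - 1)^2*(n + 1)*(n - 2)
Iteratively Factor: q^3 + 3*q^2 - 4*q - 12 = (q - 2)*(q^2 + 5*q + 6) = (q - 2)*(q + 3)*(q + 2)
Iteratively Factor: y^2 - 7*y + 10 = (y - 5)*(y - 2)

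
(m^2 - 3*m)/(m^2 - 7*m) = (m - 3)/(m - 7)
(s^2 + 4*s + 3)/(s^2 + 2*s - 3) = (s + 1)/(s - 1)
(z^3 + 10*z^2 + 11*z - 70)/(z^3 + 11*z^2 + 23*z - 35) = (z - 2)/(z - 1)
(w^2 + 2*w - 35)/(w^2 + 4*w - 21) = (w - 5)/(w - 3)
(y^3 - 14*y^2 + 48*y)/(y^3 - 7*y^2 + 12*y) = (y^2 - 14*y + 48)/(y^2 - 7*y + 12)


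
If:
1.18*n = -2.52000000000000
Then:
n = -2.14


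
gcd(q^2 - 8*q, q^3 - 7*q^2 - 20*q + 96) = q - 8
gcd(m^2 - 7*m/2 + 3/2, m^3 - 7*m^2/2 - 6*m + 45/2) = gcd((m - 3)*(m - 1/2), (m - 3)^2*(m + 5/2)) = m - 3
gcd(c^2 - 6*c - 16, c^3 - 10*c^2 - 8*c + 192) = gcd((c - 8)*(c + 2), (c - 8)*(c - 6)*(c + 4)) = c - 8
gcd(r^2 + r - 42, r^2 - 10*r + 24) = r - 6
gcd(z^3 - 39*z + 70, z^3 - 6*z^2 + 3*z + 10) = z^2 - 7*z + 10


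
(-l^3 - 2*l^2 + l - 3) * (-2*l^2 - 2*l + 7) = 2*l^5 + 6*l^4 - 5*l^3 - 10*l^2 + 13*l - 21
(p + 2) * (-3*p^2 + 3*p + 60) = -3*p^3 - 3*p^2 + 66*p + 120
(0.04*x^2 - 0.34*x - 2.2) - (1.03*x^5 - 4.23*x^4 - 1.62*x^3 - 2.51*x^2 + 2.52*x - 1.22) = -1.03*x^5 + 4.23*x^4 + 1.62*x^3 + 2.55*x^2 - 2.86*x - 0.98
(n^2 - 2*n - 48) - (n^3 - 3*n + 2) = -n^3 + n^2 + n - 50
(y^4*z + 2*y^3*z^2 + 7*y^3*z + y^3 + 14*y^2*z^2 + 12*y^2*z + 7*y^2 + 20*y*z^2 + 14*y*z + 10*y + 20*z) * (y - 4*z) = y^5*z - 2*y^4*z^2 + 7*y^4*z + y^4 - 8*y^3*z^3 - 14*y^3*z^2 + 8*y^3*z + 7*y^3 - 56*y^2*z^3 - 28*y^2*z^2 - 14*y^2*z + 10*y^2 - 80*y*z^3 - 56*y*z^2 - 20*y*z - 80*z^2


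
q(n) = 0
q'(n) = 0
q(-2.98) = 0.00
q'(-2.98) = 0.00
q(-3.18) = 0.00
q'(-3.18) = 0.00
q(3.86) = 0.00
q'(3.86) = 0.00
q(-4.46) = 0.00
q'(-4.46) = 0.00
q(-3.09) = 0.00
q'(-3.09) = 0.00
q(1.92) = 0.00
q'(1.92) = 0.00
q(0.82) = 0.00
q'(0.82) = 0.00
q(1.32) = 0.00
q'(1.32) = 0.00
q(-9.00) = 0.00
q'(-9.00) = 0.00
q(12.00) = 0.00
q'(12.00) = 0.00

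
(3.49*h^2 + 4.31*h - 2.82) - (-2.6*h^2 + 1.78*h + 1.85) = 6.09*h^2 + 2.53*h - 4.67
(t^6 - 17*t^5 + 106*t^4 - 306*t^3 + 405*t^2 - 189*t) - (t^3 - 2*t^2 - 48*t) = t^6 - 17*t^5 + 106*t^4 - 307*t^3 + 407*t^2 - 141*t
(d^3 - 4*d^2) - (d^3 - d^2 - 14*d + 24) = -3*d^2 + 14*d - 24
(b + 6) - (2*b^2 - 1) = -2*b^2 + b + 7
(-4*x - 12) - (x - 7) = -5*x - 5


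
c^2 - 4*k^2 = (c - 2*k)*(c + 2*k)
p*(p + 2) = p^2 + 2*p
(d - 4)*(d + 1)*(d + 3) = d^3 - 13*d - 12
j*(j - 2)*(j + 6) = j^3 + 4*j^2 - 12*j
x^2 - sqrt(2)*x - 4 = (x - 2*sqrt(2))*(x + sqrt(2))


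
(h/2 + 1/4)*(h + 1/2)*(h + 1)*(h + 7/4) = h^4/2 + 15*h^3/8 + 19*h^2/8 + 39*h/32 + 7/32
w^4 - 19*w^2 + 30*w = w*(w - 3)*(w - 2)*(w + 5)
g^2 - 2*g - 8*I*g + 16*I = (g - 2)*(g - 8*I)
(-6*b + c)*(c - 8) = -6*b*c + 48*b + c^2 - 8*c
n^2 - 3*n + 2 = (n - 2)*(n - 1)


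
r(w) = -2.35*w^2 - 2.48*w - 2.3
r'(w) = -4.7*w - 2.48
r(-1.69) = -4.82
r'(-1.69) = 5.46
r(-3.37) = -20.63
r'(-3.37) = 13.36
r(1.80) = -14.38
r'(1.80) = -10.94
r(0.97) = -6.92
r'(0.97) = -7.04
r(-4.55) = -39.67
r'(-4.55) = 18.90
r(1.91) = -15.61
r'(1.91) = -11.46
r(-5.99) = -71.76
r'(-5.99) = 25.67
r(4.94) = -71.90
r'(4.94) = -25.70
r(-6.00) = -72.02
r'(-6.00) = 25.72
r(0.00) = -2.30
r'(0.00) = -2.48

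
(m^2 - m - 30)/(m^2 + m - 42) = (m + 5)/(m + 7)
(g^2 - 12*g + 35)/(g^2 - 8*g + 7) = (g - 5)/(g - 1)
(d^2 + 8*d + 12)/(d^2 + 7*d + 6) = (d + 2)/(d + 1)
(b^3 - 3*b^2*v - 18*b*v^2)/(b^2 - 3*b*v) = (b^2 - 3*b*v - 18*v^2)/(b - 3*v)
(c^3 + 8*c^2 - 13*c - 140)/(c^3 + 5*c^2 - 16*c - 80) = (c + 7)/(c + 4)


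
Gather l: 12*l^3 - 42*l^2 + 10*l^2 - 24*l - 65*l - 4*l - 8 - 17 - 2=12*l^3 - 32*l^2 - 93*l - 27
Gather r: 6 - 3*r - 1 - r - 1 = 4 - 4*r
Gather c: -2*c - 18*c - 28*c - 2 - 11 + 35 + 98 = 120 - 48*c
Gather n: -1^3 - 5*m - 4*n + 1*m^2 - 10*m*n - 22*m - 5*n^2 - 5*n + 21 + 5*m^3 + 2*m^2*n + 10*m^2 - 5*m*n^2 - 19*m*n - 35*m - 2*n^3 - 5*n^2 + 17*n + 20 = 5*m^3 + 11*m^2 - 62*m - 2*n^3 + n^2*(-5*m - 10) + n*(2*m^2 - 29*m + 8) + 40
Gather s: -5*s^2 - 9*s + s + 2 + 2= -5*s^2 - 8*s + 4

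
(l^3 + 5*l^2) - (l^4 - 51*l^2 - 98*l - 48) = -l^4 + l^3 + 56*l^2 + 98*l + 48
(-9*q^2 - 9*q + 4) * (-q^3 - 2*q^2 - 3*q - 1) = 9*q^5 + 27*q^4 + 41*q^3 + 28*q^2 - 3*q - 4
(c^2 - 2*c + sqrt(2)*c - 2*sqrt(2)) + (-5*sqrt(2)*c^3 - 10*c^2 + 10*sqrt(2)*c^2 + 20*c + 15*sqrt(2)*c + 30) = -5*sqrt(2)*c^3 - 9*c^2 + 10*sqrt(2)*c^2 + 18*c + 16*sqrt(2)*c - 2*sqrt(2) + 30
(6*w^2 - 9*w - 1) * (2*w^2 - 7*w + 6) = 12*w^4 - 60*w^3 + 97*w^2 - 47*w - 6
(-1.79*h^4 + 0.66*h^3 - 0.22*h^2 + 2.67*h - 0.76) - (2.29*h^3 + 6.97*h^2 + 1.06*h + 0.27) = -1.79*h^4 - 1.63*h^3 - 7.19*h^2 + 1.61*h - 1.03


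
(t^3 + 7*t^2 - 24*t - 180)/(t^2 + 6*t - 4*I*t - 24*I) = (t^2 + t - 30)/(t - 4*I)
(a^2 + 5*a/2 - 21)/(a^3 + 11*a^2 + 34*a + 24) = (a - 7/2)/(a^2 + 5*a + 4)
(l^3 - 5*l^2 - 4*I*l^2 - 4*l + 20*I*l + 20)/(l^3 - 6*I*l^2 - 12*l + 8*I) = (l - 5)/(l - 2*I)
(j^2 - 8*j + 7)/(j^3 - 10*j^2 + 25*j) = (j^2 - 8*j + 7)/(j*(j^2 - 10*j + 25))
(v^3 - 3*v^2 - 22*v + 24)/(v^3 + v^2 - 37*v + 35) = (v^2 - 2*v - 24)/(v^2 + 2*v - 35)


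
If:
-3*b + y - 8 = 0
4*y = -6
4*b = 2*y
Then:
No Solution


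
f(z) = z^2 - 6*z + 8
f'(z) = 2*z - 6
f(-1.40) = 18.36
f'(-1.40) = -8.80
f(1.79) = 0.46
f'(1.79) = -2.42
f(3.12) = -0.99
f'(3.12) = 0.24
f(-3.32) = 38.94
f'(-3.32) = -12.64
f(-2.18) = 25.83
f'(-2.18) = -10.36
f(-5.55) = 72.10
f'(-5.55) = -17.10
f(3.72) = -0.48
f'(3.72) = 1.44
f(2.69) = -0.90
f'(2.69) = -0.62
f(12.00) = 80.00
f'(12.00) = 18.00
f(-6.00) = 80.00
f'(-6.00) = -18.00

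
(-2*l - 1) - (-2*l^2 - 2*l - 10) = 2*l^2 + 9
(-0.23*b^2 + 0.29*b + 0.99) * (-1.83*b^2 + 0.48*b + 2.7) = 0.4209*b^4 - 0.6411*b^3 - 2.2935*b^2 + 1.2582*b + 2.673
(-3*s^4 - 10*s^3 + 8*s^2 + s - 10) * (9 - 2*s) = 6*s^5 - 7*s^4 - 106*s^3 + 70*s^2 + 29*s - 90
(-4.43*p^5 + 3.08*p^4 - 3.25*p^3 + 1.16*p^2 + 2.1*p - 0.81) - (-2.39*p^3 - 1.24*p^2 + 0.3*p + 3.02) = -4.43*p^5 + 3.08*p^4 - 0.86*p^3 + 2.4*p^2 + 1.8*p - 3.83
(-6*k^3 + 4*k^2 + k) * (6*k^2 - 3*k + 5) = -36*k^5 + 42*k^4 - 36*k^3 + 17*k^2 + 5*k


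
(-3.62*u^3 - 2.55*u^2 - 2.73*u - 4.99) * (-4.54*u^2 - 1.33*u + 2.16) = 16.4348*u^5 + 16.3916*u^4 + 7.9665*u^3 + 20.7775*u^2 + 0.7399*u - 10.7784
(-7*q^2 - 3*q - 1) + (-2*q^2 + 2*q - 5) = -9*q^2 - q - 6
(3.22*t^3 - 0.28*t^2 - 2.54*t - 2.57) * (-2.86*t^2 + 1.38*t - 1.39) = -9.2092*t^5 + 5.2444*t^4 + 2.4022*t^3 + 4.2342*t^2 - 0.0159999999999996*t + 3.5723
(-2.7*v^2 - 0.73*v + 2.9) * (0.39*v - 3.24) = -1.053*v^3 + 8.4633*v^2 + 3.4962*v - 9.396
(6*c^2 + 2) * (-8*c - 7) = -48*c^3 - 42*c^2 - 16*c - 14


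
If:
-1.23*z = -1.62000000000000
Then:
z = 1.32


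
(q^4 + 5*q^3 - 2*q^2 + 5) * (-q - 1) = -q^5 - 6*q^4 - 3*q^3 + 2*q^2 - 5*q - 5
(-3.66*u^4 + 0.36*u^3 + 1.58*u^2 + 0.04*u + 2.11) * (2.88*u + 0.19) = -10.5408*u^5 + 0.3414*u^4 + 4.6188*u^3 + 0.4154*u^2 + 6.0844*u + 0.4009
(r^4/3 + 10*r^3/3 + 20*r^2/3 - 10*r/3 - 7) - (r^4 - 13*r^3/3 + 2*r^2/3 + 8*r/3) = -2*r^4/3 + 23*r^3/3 + 6*r^2 - 6*r - 7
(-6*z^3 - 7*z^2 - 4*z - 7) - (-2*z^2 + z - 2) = -6*z^3 - 5*z^2 - 5*z - 5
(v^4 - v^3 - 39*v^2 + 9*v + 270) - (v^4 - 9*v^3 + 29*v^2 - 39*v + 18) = 8*v^3 - 68*v^2 + 48*v + 252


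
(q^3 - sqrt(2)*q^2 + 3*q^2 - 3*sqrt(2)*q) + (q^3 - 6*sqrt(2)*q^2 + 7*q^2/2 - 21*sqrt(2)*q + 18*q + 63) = 2*q^3 - 7*sqrt(2)*q^2 + 13*q^2/2 - 24*sqrt(2)*q + 18*q + 63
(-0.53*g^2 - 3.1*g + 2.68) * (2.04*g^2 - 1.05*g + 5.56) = -1.0812*g^4 - 5.7675*g^3 + 5.7754*g^2 - 20.05*g + 14.9008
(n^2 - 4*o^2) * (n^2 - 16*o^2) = n^4 - 20*n^2*o^2 + 64*o^4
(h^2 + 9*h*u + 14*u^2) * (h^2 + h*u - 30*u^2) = h^4 + 10*h^3*u - 7*h^2*u^2 - 256*h*u^3 - 420*u^4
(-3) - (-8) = 5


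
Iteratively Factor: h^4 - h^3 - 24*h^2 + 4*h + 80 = (h + 2)*(h^3 - 3*h^2 - 18*h + 40) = (h - 5)*(h + 2)*(h^2 + 2*h - 8) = (h - 5)*(h + 2)*(h + 4)*(h - 2)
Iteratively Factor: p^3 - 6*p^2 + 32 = (p - 4)*(p^2 - 2*p - 8) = (p - 4)^2*(p + 2)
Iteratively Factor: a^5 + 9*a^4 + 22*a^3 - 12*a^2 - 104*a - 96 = (a + 4)*(a^4 + 5*a^3 + 2*a^2 - 20*a - 24) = (a + 2)*(a + 4)*(a^3 + 3*a^2 - 4*a - 12) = (a - 2)*(a + 2)*(a + 4)*(a^2 + 5*a + 6) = (a - 2)*(a + 2)^2*(a + 4)*(a + 3)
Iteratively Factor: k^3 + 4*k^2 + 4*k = (k + 2)*(k^2 + 2*k) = (k + 2)^2*(k)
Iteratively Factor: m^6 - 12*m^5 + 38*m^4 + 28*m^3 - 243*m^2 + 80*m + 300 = (m - 3)*(m^5 - 9*m^4 + 11*m^3 + 61*m^2 - 60*m - 100) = (m - 3)*(m + 1)*(m^4 - 10*m^3 + 21*m^2 + 40*m - 100) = (m - 5)*(m - 3)*(m + 1)*(m^3 - 5*m^2 - 4*m + 20) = (m - 5)*(m - 3)*(m + 1)*(m + 2)*(m^2 - 7*m + 10) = (m - 5)*(m - 3)*(m - 2)*(m + 1)*(m + 2)*(m - 5)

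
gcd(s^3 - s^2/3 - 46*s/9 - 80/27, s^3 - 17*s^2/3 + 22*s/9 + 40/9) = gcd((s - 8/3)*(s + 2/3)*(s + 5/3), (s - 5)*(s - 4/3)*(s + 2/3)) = s + 2/3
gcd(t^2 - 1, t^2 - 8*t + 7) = t - 1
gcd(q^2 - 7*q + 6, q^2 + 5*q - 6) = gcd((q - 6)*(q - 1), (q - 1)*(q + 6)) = q - 1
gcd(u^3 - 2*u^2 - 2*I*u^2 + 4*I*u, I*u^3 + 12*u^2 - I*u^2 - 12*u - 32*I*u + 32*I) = 1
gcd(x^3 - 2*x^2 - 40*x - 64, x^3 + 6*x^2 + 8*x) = x^2 + 6*x + 8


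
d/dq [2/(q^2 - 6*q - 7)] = 4*(3 - q)/(-q^2 + 6*q + 7)^2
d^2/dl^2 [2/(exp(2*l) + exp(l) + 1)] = 2*(2*(2*exp(l) + 1)^2*exp(l) - (4*exp(l) + 1)*(exp(2*l) + exp(l) + 1))*exp(l)/(exp(2*l) + exp(l) + 1)^3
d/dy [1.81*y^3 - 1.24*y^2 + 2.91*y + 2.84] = 5.43*y^2 - 2.48*y + 2.91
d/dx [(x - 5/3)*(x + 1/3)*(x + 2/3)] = 3*x^2 - 4*x/3 - 13/9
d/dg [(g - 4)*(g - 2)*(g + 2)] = 3*g^2 - 8*g - 4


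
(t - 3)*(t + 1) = t^2 - 2*t - 3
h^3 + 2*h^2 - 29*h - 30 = (h - 5)*(h + 1)*(h + 6)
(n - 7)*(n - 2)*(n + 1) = n^3 - 8*n^2 + 5*n + 14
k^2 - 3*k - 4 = (k - 4)*(k + 1)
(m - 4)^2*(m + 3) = m^3 - 5*m^2 - 8*m + 48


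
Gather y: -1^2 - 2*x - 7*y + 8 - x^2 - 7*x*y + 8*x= -x^2 + 6*x + y*(-7*x - 7) + 7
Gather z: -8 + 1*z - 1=z - 9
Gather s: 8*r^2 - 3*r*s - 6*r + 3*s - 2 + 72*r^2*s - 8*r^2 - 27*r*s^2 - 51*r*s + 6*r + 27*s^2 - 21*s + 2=s^2*(27 - 27*r) + s*(72*r^2 - 54*r - 18)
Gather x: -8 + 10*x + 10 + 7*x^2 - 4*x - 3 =7*x^2 + 6*x - 1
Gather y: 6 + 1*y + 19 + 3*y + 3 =4*y + 28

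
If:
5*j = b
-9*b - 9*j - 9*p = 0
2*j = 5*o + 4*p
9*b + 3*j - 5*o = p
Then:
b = 0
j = 0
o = 0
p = 0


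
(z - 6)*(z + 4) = z^2 - 2*z - 24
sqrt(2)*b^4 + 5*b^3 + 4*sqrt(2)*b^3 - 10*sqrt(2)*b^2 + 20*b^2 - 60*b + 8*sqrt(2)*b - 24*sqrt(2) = (b - 2)*(b + 6)*(b + 2*sqrt(2))*(sqrt(2)*b + 1)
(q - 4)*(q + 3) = q^2 - q - 12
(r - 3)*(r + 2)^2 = r^3 + r^2 - 8*r - 12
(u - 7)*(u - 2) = u^2 - 9*u + 14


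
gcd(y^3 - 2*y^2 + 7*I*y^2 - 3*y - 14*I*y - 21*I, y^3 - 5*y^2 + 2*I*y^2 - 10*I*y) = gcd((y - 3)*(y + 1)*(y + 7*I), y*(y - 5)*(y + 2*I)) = 1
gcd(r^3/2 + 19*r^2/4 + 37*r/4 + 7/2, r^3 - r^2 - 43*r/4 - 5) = r + 1/2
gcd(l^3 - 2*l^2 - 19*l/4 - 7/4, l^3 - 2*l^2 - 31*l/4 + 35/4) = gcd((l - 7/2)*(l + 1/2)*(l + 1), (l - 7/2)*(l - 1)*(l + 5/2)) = l - 7/2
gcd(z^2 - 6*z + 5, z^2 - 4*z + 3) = z - 1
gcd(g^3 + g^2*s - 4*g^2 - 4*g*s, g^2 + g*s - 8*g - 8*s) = g + s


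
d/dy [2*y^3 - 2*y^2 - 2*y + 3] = 6*y^2 - 4*y - 2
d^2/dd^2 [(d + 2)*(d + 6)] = 2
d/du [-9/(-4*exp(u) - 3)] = -36*exp(u)/(4*exp(u) + 3)^2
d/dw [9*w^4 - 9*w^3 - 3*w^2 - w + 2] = 36*w^3 - 27*w^2 - 6*w - 1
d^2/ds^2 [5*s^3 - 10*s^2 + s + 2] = 30*s - 20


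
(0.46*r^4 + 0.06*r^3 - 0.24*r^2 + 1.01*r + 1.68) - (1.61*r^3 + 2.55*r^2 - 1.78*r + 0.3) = 0.46*r^4 - 1.55*r^3 - 2.79*r^2 + 2.79*r + 1.38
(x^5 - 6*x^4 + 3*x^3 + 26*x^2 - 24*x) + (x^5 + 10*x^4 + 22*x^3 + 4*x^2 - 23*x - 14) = 2*x^5 + 4*x^4 + 25*x^3 + 30*x^2 - 47*x - 14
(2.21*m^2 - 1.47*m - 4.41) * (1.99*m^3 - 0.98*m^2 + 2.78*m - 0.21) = 4.3979*m^5 - 5.0911*m^4 - 1.1915*m^3 - 0.2289*m^2 - 11.9511*m + 0.9261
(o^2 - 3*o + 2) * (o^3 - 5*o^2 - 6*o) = o^5 - 8*o^4 + 11*o^3 + 8*o^2 - 12*o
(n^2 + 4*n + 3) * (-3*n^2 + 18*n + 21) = -3*n^4 + 6*n^3 + 84*n^2 + 138*n + 63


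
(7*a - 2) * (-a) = -7*a^2 + 2*a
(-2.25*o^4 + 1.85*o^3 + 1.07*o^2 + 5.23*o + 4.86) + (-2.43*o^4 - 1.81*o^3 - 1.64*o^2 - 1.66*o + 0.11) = -4.68*o^4 + 0.04*o^3 - 0.57*o^2 + 3.57*o + 4.97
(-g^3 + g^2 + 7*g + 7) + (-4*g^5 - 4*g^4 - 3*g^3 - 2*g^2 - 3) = -4*g^5 - 4*g^4 - 4*g^3 - g^2 + 7*g + 4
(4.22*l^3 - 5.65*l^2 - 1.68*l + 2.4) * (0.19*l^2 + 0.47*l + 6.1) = 0.8018*l^5 + 0.9099*l^4 + 22.7673*l^3 - 34.7986*l^2 - 9.12*l + 14.64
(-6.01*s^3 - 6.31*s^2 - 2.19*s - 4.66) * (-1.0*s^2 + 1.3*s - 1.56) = 6.01*s^5 - 1.503*s^4 + 3.3626*s^3 + 11.6566*s^2 - 2.6416*s + 7.2696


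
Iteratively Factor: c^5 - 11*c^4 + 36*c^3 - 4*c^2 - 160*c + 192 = (c - 4)*(c^4 - 7*c^3 + 8*c^2 + 28*c - 48) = (c - 4)*(c - 2)*(c^3 - 5*c^2 - 2*c + 24) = (c - 4)*(c - 3)*(c - 2)*(c^2 - 2*c - 8) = (c - 4)^2*(c - 3)*(c - 2)*(c + 2)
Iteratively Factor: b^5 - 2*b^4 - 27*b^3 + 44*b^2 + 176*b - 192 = (b - 1)*(b^4 - b^3 - 28*b^2 + 16*b + 192) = (b - 1)*(b + 4)*(b^3 - 5*b^2 - 8*b + 48) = (b - 4)*(b - 1)*(b + 4)*(b^2 - b - 12) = (b - 4)*(b - 1)*(b + 3)*(b + 4)*(b - 4)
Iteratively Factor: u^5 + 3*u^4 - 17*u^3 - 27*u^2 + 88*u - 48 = (u + 4)*(u^4 - u^3 - 13*u^2 + 25*u - 12) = (u - 1)*(u + 4)*(u^3 - 13*u + 12) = (u - 1)*(u + 4)^2*(u^2 - 4*u + 3) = (u - 1)^2*(u + 4)^2*(u - 3)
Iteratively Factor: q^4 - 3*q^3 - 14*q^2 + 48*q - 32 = (q + 4)*(q^3 - 7*q^2 + 14*q - 8) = (q - 1)*(q + 4)*(q^2 - 6*q + 8) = (q - 2)*(q - 1)*(q + 4)*(q - 4)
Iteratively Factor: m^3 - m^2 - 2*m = (m - 2)*(m^2 + m) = m*(m - 2)*(m + 1)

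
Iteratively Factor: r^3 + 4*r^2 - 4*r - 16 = (r + 4)*(r^2 - 4) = (r + 2)*(r + 4)*(r - 2)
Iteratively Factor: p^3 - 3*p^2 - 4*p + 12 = (p - 3)*(p^2 - 4) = (p - 3)*(p + 2)*(p - 2)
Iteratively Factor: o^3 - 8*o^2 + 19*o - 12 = (o - 3)*(o^2 - 5*o + 4) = (o - 3)*(o - 1)*(o - 4)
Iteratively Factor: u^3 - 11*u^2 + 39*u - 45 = (u - 3)*(u^2 - 8*u + 15) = (u - 3)^2*(u - 5)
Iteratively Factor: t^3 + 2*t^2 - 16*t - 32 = (t + 2)*(t^2 - 16) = (t + 2)*(t + 4)*(t - 4)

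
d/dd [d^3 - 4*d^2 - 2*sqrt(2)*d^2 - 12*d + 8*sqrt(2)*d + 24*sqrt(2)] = 3*d^2 - 8*d - 4*sqrt(2)*d - 12 + 8*sqrt(2)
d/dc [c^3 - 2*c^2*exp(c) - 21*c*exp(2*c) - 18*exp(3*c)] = -2*c^2*exp(c) + 3*c^2 - 42*c*exp(2*c) - 4*c*exp(c) - 54*exp(3*c) - 21*exp(2*c)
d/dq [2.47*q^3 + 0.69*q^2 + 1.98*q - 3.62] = 7.41*q^2 + 1.38*q + 1.98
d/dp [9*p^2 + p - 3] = 18*p + 1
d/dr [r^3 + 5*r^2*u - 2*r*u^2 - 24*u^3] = 3*r^2 + 10*r*u - 2*u^2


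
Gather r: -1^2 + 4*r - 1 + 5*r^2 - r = 5*r^2 + 3*r - 2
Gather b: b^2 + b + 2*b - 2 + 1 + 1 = b^2 + 3*b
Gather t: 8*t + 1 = 8*t + 1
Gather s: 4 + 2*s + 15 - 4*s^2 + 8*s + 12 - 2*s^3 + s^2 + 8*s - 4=-2*s^3 - 3*s^2 + 18*s + 27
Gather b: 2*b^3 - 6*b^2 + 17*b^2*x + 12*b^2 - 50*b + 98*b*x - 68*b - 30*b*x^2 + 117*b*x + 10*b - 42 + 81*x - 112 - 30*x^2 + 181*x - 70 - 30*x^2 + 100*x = 2*b^3 + b^2*(17*x + 6) + b*(-30*x^2 + 215*x - 108) - 60*x^2 + 362*x - 224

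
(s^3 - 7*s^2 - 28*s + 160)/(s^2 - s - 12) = (s^2 - 3*s - 40)/(s + 3)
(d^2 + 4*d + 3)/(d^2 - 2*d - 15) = (d + 1)/(d - 5)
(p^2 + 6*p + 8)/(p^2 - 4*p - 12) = (p + 4)/(p - 6)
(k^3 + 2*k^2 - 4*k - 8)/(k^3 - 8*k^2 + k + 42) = (k^2 - 4)/(k^2 - 10*k + 21)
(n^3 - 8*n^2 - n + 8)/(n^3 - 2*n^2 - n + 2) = (n - 8)/(n - 2)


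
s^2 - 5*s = s*(s - 5)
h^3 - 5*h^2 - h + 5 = (h - 5)*(h - 1)*(h + 1)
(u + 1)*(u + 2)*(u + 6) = u^3 + 9*u^2 + 20*u + 12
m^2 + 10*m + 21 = (m + 3)*(m + 7)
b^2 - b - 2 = (b - 2)*(b + 1)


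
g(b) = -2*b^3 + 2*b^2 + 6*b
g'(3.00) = -36.00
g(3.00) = -18.00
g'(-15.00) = -1404.00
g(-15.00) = 7110.00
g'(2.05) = -11.02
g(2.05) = 3.47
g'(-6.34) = -260.53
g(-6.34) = 552.03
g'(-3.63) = -87.58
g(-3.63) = 100.24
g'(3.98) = -73.12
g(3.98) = -70.53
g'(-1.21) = -7.62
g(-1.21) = -0.79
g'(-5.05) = -167.22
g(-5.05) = 278.28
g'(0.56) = 6.36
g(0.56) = 3.64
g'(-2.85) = -54.14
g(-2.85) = 45.44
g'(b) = -6*b^2 + 4*b + 6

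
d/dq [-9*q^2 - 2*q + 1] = -18*q - 2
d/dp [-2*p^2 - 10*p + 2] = -4*p - 10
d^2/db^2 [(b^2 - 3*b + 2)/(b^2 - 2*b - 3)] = 2*(-b^3 + 15*b^2 - 39*b + 41)/(b^6 - 6*b^5 + 3*b^4 + 28*b^3 - 9*b^2 - 54*b - 27)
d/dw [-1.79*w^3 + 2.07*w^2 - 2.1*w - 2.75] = -5.37*w^2 + 4.14*w - 2.1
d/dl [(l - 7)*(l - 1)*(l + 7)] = 3*l^2 - 2*l - 49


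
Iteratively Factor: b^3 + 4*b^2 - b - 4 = (b + 4)*(b^2 - 1) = (b + 1)*(b + 4)*(b - 1)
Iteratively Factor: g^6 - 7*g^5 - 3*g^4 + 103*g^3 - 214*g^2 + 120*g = (g - 5)*(g^5 - 2*g^4 - 13*g^3 + 38*g^2 - 24*g) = (g - 5)*(g + 4)*(g^4 - 6*g^3 + 11*g^2 - 6*g) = (g - 5)*(g - 2)*(g + 4)*(g^3 - 4*g^2 + 3*g) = (g - 5)*(g - 3)*(g - 2)*(g + 4)*(g^2 - g) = (g - 5)*(g - 3)*(g - 2)*(g - 1)*(g + 4)*(g)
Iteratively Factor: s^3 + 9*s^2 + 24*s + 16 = (s + 4)*(s^2 + 5*s + 4) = (s + 4)^2*(s + 1)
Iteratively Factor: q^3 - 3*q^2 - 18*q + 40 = (q - 5)*(q^2 + 2*q - 8) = (q - 5)*(q - 2)*(q + 4)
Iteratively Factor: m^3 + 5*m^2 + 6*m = (m + 3)*(m^2 + 2*m) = m*(m + 3)*(m + 2)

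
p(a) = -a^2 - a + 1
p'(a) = -2*a - 1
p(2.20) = -6.04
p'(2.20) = -5.40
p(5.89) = -39.58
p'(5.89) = -12.78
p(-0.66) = 1.22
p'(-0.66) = 0.32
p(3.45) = -14.35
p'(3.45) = -7.90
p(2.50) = -7.75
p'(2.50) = -6.00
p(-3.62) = -8.48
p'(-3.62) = 6.24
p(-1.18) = 0.79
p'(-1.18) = 1.36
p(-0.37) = 1.23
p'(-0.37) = -0.26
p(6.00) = -41.00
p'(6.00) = -13.00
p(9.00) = -89.00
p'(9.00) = -19.00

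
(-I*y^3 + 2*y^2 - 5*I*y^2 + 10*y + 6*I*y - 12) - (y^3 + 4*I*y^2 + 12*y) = -y^3 - I*y^3 + 2*y^2 - 9*I*y^2 - 2*y + 6*I*y - 12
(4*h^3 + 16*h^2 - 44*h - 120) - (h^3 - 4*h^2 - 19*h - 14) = 3*h^3 + 20*h^2 - 25*h - 106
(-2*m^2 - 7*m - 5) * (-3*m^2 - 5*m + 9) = 6*m^4 + 31*m^3 + 32*m^2 - 38*m - 45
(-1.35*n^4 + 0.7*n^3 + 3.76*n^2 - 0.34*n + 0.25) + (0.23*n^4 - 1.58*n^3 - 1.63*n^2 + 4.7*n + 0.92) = -1.12*n^4 - 0.88*n^3 + 2.13*n^2 + 4.36*n + 1.17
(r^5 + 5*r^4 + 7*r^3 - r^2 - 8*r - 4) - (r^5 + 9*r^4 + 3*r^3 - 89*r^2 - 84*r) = -4*r^4 + 4*r^3 + 88*r^2 + 76*r - 4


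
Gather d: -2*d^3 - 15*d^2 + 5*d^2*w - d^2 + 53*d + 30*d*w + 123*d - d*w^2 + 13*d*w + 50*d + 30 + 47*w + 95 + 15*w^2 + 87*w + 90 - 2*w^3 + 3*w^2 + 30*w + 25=-2*d^3 + d^2*(5*w - 16) + d*(-w^2 + 43*w + 226) - 2*w^3 + 18*w^2 + 164*w + 240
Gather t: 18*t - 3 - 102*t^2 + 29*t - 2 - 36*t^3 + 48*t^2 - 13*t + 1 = -36*t^3 - 54*t^2 + 34*t - 4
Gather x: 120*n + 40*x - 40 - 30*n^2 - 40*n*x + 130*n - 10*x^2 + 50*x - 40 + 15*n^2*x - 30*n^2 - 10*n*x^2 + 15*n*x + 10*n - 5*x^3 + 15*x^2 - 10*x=-60*n^2 + 260*n - 5*x^3 + x^2*(5 - 10*n) + x*(15*n^2 - 25*n + 80) - 80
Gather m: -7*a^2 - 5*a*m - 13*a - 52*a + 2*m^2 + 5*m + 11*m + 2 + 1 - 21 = -7*a^2 - 65*a + 2*m^2 + m*(16 - 5*a) - 18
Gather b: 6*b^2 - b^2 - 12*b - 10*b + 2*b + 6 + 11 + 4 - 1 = 5*b^2 - 20*b + 20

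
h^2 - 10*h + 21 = (h - 7)*(h - 3)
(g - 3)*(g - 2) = g^2 - 5*g + 6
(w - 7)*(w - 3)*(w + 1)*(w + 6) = w^4 - 3*w^3 - 43*w^2 + 87*w + 126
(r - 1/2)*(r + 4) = r^2 + 7*r/2 - 2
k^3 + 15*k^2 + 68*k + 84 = (k + 2)*(k + 6)*(k + 7)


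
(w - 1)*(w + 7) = w^2 + 6*w - 7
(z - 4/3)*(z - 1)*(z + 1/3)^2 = z^4 - 5*z^3/3 - z^2/9 + 17*z/27 + 4/27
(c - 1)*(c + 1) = c^2 - 1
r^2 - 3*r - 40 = (r - 8)*(r + 5)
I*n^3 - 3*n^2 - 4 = (n + 2*I)^2*(I*n + 1)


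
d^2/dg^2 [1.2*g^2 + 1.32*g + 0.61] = 2.40000000000000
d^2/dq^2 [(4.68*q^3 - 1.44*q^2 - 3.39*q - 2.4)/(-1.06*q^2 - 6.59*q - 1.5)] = (5.6843418860808e-14*q^4 - 404.10456*q^3 - 275.12856*q^2 + 5.06916000000007*q + 140.28258)/(1.191016*q^6 + 22.213572*q^5 + 143.157558*q^4 + 349.059779*q^3 + 202.58145*q^2 + 44.4825*q + 3.375)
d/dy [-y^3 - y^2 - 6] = y*(-3*y - 2)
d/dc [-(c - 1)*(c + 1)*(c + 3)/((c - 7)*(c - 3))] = (-c^4 + 20*c^3 - 34*c^2 - 132*c + 51)/(c^4 - 20*c^3 + 142*c^2 - 420*c + 441)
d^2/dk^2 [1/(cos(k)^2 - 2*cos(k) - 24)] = (8*sin(k)^4 - 204*sin(k)^2 - 81*cos(k) - 3*cos(3*k) + 84)/(2*(sin(k)^2 + 2*cos(k) + 23)^3)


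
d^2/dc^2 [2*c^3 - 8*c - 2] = 12*c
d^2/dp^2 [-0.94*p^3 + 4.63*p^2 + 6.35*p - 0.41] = 9.26 - 5.64*p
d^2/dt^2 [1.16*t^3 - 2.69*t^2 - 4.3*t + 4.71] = 6.96*t - 5.38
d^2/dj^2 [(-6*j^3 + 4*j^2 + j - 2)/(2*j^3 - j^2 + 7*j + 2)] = 2*(4*j^6 + 264*j^5 - 78*j^4 - 371*j^3 - 342*j^2 - 100)/(8*j^9 - 12*j^8 + 90*j^7 - 61*j^6 + 291*j^5 + 27*j^4 + 283*j^3 + 282*j^2 + 84*j + 8)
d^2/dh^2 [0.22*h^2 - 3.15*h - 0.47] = 0.440000000000000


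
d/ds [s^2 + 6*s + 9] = 2*s + 6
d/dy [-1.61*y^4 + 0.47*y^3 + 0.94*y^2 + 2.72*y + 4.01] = -6.44*y^3 + 1.41*y^2 + 1.88*y + 2.72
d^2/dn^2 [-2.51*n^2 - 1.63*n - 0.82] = -5.02000000000000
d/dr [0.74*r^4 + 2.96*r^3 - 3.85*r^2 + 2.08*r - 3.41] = 2.96*r^3 + 8.88*r^2 - 7.7*r + 2.08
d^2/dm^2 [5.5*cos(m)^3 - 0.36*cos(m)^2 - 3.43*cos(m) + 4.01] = -0.694999999999999*cos(m) + 0.72*cos(2*m) - 12.375*cos(3*m)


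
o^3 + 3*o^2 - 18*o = o*(o - 3)*(o + 6)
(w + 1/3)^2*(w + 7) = w^3 + 23*w^2/3 + 43*w/9 + 7/9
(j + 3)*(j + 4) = j^2 + 7*j + 12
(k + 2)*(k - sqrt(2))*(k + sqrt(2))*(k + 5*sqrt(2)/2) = k^4 + 2*k^3 + 5*sqrt(2)*k^3/2 - 2*k^2 + 5*sqrt(2)*k^2 - 5*sqrt(2)*k - 4*k - 10*sqrt(2)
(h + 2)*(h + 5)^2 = h^3 + 12*h^2 + 45*h + 50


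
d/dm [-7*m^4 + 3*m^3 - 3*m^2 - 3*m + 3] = -28*m^3 + 9*m^2 - 6*m - 3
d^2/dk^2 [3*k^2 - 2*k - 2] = 6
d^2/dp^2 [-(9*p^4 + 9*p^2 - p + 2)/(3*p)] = -18*p - 4/(3*p^3)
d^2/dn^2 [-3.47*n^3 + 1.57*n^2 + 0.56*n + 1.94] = 3.14 - 20.82*n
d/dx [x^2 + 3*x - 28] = 2*x + 3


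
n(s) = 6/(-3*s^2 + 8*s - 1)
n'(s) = 6*(6*s - 8)/(-3*s^2 + 8*s - 1)^2 = 12*(3*s - 4)/(3*s^2 - 8*s + 1)^2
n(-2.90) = -0.12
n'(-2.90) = -0.06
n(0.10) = -26.09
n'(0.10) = -839.32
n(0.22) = 9.76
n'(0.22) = -106.04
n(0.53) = 2.50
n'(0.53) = -5.03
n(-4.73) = -0.06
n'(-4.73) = -0.02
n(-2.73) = -0.13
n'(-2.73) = -0.07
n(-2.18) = -0.18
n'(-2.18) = -0.12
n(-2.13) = -0.19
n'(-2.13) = -0.12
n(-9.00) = -0.02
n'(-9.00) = 0.00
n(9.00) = -0.03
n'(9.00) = 0.01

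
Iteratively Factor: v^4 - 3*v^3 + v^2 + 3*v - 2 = (v - 1)*(v^3 - 2*v^2 - v + 2) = (v - 2)*(v - 1)*(v^2 - 1) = (v - 2)*(v - 1)^2*(v + 1)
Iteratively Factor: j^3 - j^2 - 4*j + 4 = (j - 1)*(j^2 - 4) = (j - 2)*(j - 1)*(j + 2)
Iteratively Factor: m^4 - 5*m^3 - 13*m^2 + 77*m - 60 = (m - 5)*(m^3 - 13*m + 12) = (m - 5)*(m - 3)*(m^2 + 3*m - 4) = (m - 5)*(m - 3)*(m + 4)*(m - 1)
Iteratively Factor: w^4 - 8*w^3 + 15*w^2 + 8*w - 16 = (w - 4)*(w^3 - 4*w^2 - w + 4) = (w - 4)^2*(w^2 - 1) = (w - 4)^2*(w + 1)*(w - 1)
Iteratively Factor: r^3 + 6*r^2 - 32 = (r - 2)*(r^2 + 8*r + 16) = (r - 2)*(r + 4)*(r + 4)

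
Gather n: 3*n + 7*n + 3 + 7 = 10*n + 10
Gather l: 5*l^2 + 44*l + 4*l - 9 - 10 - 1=5*l^2 + 48*l - 20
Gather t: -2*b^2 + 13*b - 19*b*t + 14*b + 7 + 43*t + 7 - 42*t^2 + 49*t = -2*b^2 + 27*b - 42*t^2 + t*(92 - 19*b) + 14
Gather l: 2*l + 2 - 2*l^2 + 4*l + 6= -2*l^2 + 6*l + 8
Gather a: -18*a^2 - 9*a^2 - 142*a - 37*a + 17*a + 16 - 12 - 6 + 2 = -27*a^2 - 162*a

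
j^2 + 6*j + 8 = (j + 2)*(j + 4)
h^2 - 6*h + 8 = (h - 4)*(h - 2)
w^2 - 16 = (w - 4)*(w + 4)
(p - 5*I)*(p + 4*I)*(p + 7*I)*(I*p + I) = I*p^4 - 6*p^3 + I*p^3 - 6*p^2 + 27*I*p^2 - 140*p + 27*I*p - 140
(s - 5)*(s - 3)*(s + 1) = s^3 - 7*s^2 + 7*s + 15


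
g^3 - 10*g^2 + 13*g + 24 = (g - 8)*(g - 3)*(g + 1)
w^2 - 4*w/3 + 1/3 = (w - 1)*(w - 1/3)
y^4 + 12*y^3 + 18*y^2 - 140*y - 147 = (y - 3)*(y + 1)*(y + 7)^2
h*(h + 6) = h^2 + 6*h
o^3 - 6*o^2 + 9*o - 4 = (o - 4)*(o - 1)^2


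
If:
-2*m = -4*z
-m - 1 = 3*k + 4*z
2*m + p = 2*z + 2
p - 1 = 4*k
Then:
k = 4/9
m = -7/9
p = 25/9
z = -7/18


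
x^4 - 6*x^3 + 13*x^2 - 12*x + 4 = (x - 2)^2*(x - 1)^2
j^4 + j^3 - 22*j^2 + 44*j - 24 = (j - 2)^2*(j - 1)*(j + 6)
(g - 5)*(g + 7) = g^2 + 2*g - 35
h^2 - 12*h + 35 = (h - 7)*(h - 5)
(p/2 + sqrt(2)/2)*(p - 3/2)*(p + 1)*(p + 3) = p^4/2 + sqrt(2)*p^3/2 + 5*p^3/4 - 3*p^2/2 + 5*sqrt(2)*p^2/4 - 9*p/4 - 3*sqrt(2)*p/2 - 9*sqrt(2)/4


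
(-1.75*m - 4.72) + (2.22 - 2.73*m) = -4.48*m - 2.5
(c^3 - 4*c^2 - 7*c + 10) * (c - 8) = c^4 - 12*c^3 + 25*c^2 + 66*c - 80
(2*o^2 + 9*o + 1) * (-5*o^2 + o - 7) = -10*o^4 - 43*o^3 - 10*o^2 - 62*o - 7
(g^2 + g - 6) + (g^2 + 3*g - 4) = 2*g^2 + 4*g - 10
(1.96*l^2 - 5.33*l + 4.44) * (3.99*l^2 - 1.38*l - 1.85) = 7.8204*l^4 - 23.9715*l^3 + 21.445*l^2 + 3.7333*l - 8.214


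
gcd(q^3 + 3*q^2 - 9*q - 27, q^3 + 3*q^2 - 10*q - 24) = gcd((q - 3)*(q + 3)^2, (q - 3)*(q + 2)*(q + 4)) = q - 3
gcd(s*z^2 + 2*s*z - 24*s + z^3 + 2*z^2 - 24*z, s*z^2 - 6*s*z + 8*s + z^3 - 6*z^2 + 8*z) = s*z - 4*s + z^2 - 4*z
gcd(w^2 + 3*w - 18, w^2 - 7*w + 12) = w - 3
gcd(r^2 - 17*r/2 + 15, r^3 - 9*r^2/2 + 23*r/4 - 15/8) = r - 5/2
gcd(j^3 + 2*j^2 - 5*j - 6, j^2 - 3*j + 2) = j - 2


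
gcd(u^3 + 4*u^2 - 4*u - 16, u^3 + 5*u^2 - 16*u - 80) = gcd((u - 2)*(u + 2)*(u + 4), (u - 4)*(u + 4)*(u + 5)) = u + 4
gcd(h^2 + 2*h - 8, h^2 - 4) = h - 2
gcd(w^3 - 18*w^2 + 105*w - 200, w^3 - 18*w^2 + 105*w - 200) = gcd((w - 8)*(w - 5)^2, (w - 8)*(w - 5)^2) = w^3 - 18*w^2 + 105*w - 200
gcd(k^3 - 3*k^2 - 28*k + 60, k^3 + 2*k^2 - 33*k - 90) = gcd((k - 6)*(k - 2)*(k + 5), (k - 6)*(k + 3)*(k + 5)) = k^2 - k - 30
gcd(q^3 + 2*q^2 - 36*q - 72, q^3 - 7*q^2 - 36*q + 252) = q^2 - 36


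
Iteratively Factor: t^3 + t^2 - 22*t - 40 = (t + 4)*(t^2 - 3*t - 10) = (t + 2)*(t + 4)*(t - 5)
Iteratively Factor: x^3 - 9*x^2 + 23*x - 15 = (x - 5)*(x^2 - 4*x + 3) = (x - 5)*(x - 3)*(x - 1)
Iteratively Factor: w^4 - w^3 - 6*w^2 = (w)*(w^3 - w^2 - 6*w) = w^2*(w^2 - w - 6) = w^2*(w + 2)*(w - 3)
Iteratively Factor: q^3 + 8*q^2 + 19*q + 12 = (q + 1)*(q^2 + 7*q + 12) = (q + 1)*(q + 3)*(q + 4)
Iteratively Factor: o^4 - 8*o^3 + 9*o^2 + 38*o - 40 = (o - 5)*(o^3 - 3*o^2 - 6*o + 8) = (o - 5)*(o - 1)*(o^2 - 2*o - 8) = (o - 5)*(o - 4)*(o - 1)*(o + 2)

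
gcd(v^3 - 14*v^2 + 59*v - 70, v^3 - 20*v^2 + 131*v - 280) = v^2 - 12*v + 35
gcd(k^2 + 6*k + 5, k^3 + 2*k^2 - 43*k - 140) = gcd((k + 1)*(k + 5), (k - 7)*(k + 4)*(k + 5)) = k + 5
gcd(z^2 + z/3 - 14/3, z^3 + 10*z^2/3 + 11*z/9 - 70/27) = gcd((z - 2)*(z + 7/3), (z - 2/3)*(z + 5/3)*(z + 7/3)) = z + 7/3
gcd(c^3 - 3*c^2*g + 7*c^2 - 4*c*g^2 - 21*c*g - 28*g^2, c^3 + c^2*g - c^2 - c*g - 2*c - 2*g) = c + g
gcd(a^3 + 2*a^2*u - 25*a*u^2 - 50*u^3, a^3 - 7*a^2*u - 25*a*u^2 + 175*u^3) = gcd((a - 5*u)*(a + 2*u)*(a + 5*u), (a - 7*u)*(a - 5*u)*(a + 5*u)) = -a^2 + 25*u^2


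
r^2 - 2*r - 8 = (r - 4)*(r + 2)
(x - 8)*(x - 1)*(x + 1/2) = x^3 - 17*x^2/2 + 7*x/2 + 4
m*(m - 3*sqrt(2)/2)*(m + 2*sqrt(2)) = m^3 + sqrt(2)*m^2/2 - 6*m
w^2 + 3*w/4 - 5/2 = (w - 5/4)*(w + 2)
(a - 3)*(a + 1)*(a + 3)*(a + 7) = a^4 + 8*a^3 - 2*a^2 - 72*a - 63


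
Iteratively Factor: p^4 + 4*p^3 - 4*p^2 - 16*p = (p + 2)*(p^3 + 2*p^2 - 8*p) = p*(p + 2)*(p^2 + 2*p - 8) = p*(p + 2)*(p + 4)*(p - 2)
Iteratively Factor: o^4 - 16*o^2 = (o)*(o^3 - 16*o) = o*(o - 4)*(o^2 + 4*o) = o^2*(o - 4)*(o + 4)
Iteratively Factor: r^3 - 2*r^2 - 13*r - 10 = (r + 2)*(r^2 - 4*r - 5) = (r - 5)*(r + 2)*(r + 1)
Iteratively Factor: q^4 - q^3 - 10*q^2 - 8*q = (q + 1)*(q^3 - 2*q^2 - 8*q) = (q + 1)*(q + 2)*(q^2 - 4*q) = q*(q + 1)*(q + 2)*(q - 4)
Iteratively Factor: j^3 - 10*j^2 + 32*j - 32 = (j - 4)*(j^2 - 6*j + 8) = (j - 4)^2*(j - 2)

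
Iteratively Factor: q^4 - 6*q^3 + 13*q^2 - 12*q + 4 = (q - 1)*(q^3 - 5*q^2 + 8*q - 4) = (q - 1)^2*(q^2 - 4*q + 4) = (q - 2)*(q - 1)^2*(q - 2)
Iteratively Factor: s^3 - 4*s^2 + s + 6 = (s - 2)*(s^2 - 2*s - 3) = (s - 3)*(s - 2)*(s + 1)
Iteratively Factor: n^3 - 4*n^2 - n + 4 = (n - 1)*(n^2 - 3*n - 4) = (n - 1)*(n + 1)*(n - 4)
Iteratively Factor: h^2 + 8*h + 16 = (h + 4)*(h + 4)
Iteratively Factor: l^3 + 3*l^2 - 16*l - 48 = (l + 4)*(l^2 - l - 12) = (l + 3)*(l + 4)*(l - 4)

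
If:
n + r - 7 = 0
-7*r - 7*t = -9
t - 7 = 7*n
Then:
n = -89/42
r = 383/42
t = -47/6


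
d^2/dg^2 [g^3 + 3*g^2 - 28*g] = 6*g + 6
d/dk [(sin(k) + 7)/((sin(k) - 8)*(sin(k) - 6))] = (-14*sin(k) + cos(k)^2 + 145)*cos(k)/((sin(k) - 8)^2*(sin(k) - 6)^2)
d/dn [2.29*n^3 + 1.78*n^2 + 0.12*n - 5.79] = 6.87*n^2 + 3.56*n + 0.12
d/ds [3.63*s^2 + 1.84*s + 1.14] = 7.26*s + 1.84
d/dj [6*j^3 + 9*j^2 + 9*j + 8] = 18*j^2 + 18*j + 9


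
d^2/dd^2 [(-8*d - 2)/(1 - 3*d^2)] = 12*(12*d^3 + 9*d^2 + 12*d + 1)/(27*d^6 - 27*d^4 + 9*d^2 - 1)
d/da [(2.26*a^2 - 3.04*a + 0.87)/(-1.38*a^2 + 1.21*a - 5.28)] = (-1.4606*a^2 - 21.4644*a + 14.9985)/(1.9044*a^4 - 3.3396*a^3 + 16.0369*a^2 - 12.7776*a + 27.8784)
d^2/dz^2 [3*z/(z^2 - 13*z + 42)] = 6*(z*(2*z - 13)^2 + (13 - 3*z)*(z^2 - 13*z + 42))/(z^2 - 13*z + 42)^3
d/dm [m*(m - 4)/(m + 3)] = (m^2 + 6*m - 12)/(m^2 + 6*m + 9)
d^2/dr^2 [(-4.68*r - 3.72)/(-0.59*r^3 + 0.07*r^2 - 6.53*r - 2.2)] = (9.774648*r^5 + 14.37948*r^4 - 38.473584*r^3 + 13.2059520000001*r^2 - 34.8495119999999*r + 183.928296)/(0.205379*r^9 - 0.073101*r^8 + 6.827952*r^7 + 0.678983*r^6 + 75.025224*r^5 + 41.933391*r^4 + 280.978157*r^3 + 280.41354*r^2 + 94.8156*r + 10.648)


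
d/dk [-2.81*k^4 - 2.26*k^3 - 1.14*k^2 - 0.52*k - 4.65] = -11.24*k^3 - 6.78*k^2 - 2.28*k - 0.52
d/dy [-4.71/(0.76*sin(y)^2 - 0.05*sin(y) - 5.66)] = (7.1592*sin(y) - 0.2355)*cos(y)/(-0.76*sin(y)^2 + 0.05*sin(y) + 5.66)^2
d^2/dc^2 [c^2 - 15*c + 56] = 2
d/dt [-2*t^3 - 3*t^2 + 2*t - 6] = -6*t^2 - 6*t + 2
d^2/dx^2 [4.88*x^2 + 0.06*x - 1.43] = 9.76000000000000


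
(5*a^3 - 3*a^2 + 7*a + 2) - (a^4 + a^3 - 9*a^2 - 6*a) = -a^4 + 4*a^3 + 6*a^2 + 13*a + 2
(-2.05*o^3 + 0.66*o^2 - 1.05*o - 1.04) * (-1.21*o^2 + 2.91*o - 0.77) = 2.4805*o^5 - 6.7641*o^4 + 4.7696*o^3 - 2.3053*o^2 - 2.2179*o + 0.8008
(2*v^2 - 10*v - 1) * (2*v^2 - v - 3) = 4*v^4 - 22*v^3 + 2*v^2 + 31*v + 3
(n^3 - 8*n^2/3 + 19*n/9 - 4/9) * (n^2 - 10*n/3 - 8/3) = n^5 - 6*n^4 + 25*n^3/3 - 10*n^2/27 - 112*n/27 + 32/27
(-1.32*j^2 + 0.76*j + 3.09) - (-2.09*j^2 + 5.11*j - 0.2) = 0.77*j^2 - 4.35*j + 3.29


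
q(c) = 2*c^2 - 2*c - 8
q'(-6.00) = -26.00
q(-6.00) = 76.00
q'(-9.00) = -38.00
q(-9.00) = 172.00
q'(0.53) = 0.12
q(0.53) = -8.50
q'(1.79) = 5.16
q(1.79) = -5.17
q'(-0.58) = -4.32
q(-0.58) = -6.17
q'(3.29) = 11.16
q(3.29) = 7.07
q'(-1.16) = -6.64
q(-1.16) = -2.99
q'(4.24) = 14.96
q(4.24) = 19.48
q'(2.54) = 8.16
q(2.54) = -0.18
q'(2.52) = 8.08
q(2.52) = -0.34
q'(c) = 4*c - 2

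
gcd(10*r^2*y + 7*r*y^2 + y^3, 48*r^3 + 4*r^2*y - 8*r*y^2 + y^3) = 2*r + y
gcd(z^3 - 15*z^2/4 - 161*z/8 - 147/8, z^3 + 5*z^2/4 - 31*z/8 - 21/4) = z^2 + 13*z/4 + 21/8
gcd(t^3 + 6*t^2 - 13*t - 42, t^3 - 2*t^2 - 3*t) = t - 3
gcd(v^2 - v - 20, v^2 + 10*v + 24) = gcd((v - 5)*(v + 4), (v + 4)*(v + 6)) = v + 4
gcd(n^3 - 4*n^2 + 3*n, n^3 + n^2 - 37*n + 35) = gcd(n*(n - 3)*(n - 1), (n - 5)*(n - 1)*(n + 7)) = n - 1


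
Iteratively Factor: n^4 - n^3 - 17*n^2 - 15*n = (n + 1)*(n^3 - 2*n^2 - 15*n) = n*(n + 1)*(n^2 - 2*n - 15) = n*(n - 5)*(n + 1)*(n + 3)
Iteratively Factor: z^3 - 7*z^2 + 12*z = (z - 4)*(z^2 - 3*z) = (z - 4)*(z - 3)*(z)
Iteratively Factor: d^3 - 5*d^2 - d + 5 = (d - 1)*(d^2 - 4*d - 5) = (d - 1)*(d + 1)*(d - 5)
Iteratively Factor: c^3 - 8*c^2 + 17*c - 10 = (c - 1)*(c^2 - 7*c + 10) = (c - 2)*(c - 1)*(c - 5)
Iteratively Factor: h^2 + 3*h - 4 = (h - 1)*(h + 4)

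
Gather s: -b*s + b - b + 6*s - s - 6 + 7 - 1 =s*(5 - b)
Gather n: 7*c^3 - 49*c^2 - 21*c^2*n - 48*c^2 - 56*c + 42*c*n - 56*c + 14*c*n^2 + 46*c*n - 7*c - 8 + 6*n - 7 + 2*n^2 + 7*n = 7*c^3 - 97*c^2 - 119*c + n^2*(14*c + 2) + n*(-21*c^2 + 88*c + 13) - 15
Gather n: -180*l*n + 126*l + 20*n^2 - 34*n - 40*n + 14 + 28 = 126*l + 20*n^2 + n*(-180*l - 74) + 42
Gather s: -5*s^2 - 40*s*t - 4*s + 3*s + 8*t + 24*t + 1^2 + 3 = -5*s^2 + s*(-40*t - 1) + 32*t + 4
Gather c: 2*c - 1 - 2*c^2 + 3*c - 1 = -2*c^2 + 5*c - 2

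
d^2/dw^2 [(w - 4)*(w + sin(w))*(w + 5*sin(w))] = -6*w^2*sin(w) + 24*sqrt(2)*w*sin(w + pi/4) + 10*w*cos(2*w) + 6*w + 12*sin(w) + 10*sin(2*w) - 48*cos(w) - 40*cos(2*w) - 8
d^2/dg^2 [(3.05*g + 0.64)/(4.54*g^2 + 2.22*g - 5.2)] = ((3.05*g + 0.64)*(9.08*g + 2.22)*(18.16*g + 4.44) - (83.082*g + 19.3532)*(4.54*g^2 + 2.22*g - 5.2))/(4.54*g^2 + 2.22*g - 5.2)^3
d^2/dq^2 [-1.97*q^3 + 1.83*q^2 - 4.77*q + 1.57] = 3.66 - 11.82*q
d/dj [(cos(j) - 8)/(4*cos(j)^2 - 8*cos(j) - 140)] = (cos(j)^2 - 16*cos(j) + 51)*sin(j)/(4*(sin(j)^2 + 2*cos(j) + 34)^2)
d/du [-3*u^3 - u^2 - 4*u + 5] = -9*u^2 - 2*u - 4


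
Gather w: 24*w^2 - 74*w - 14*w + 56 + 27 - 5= 24*w^2 - 88*w + 78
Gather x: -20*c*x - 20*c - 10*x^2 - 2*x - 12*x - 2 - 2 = -20*c - 10*x^2 + x*(-20*c - 14) - 4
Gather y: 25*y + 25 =25*y + 25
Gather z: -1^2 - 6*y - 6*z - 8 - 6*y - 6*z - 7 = -12*y - 12*z - 16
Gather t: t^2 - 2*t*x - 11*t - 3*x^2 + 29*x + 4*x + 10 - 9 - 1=t^2 + t*(-2*x - 11) - 3*x^2 + 33*x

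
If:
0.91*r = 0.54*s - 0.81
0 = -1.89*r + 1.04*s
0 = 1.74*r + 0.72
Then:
No Solution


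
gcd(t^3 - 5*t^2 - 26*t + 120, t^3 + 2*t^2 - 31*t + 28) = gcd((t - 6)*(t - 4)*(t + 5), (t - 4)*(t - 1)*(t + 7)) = t - 4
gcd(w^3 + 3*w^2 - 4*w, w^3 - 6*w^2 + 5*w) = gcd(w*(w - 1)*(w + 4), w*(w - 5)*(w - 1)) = w^2 - w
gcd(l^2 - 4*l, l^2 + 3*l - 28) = l - 4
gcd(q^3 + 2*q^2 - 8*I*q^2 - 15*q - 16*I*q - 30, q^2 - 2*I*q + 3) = q - 3*I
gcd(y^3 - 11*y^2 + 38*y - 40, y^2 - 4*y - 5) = y - 5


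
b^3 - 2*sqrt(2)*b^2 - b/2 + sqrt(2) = (b - 2*sqrt(2))*(b - sqrt(2)/2)*(b + sqrt(2)/2)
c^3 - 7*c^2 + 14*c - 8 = (c - 4)*(c - 2)*(c - 1)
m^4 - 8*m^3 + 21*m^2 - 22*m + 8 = (m - 4)*(m - 2)*(m - 1)^2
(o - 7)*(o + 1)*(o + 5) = o^3 - o^2 - 37*o - 35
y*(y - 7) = y^2 - 7*y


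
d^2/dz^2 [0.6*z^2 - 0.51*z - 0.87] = 1.20000000000000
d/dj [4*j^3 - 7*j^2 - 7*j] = 12*j^2 - 14*j - 7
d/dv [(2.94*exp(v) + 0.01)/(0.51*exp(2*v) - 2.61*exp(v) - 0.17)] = (-(1.02*exp(v) - 2.61)*(2.94*exp(v) + 0.01) + 1.4994*exp(2*v) - 7.6734*exp(v) - 0.4998)*exp(v)/(-0.51*exp(2*v) + 2.61*exp(v) + 0.17)^2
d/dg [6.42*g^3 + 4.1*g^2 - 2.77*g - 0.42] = 19.26*g^2 + 8.2*g - 2.77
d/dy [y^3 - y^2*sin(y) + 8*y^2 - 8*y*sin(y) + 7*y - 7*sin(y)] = -y^2*cos(y) + 3*y^2 - 2*y*sin(y) - 8*y*cos(y) + 16*y - 8*sin(y) - 7*cos(y) + 7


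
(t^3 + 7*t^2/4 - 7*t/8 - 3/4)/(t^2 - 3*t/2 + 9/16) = 2*(2*t^2 + 5*t + 2)/(4*t - 3)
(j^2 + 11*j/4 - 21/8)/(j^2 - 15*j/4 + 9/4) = (j + 7/2)/(j - 3)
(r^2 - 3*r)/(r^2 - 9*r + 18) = r/(r - 6)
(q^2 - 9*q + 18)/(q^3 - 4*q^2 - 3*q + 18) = (q - 6)/(q^2 - q - 6)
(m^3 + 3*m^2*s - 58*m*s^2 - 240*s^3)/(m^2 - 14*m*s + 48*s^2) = (-m^2 - 11*m*s - 30*s^2)/(-m + 6*s)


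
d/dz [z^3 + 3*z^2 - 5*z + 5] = 3*z^2 + 6*z - 5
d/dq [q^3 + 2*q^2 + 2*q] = 3*q^2 + 4*q + 2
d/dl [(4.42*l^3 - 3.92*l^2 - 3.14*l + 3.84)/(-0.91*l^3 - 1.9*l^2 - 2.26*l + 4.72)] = (-1.77635683940025e-15*l^5 - 11.9652*l^4 - 25.6932*l^3 + 75.9636*l^2 - 22.4128*l - 6.1424)/(0.8281*l^6 + 3.458*l^5 + 7.7232*l^4 - 0.00240000000000151*l^3 - 12.8284*l^2 - 21.3344*l + 22.2784)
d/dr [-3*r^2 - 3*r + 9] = -6*r - 3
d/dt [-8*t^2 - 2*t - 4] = -16*t - 2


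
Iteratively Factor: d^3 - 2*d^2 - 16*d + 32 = (d - 2)*(d^2 - 16) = (d - 4)*(d - 2)*(d + 4)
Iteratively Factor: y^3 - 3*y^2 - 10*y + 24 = (y + 3)*(y^2 - 6*y + 8) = (y - 4)*(y + 3)*(y - 2)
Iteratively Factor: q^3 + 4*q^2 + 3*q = (q + 3)*(q^2 + q) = q*(q + 3)*(q + 1)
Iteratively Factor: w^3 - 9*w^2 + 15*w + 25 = (w - 5)*(w^2 - 4*w - 5) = (w - 5)^2*(w + 1)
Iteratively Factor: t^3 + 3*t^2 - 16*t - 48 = (t + 4)*(t^2 - t - 12) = (t + 3)*(t + 4)*(t - 4)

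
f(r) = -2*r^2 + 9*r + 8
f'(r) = 9 - 4*r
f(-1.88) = -15.99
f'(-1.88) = 16.52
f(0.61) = 12.75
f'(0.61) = 6.56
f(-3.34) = -44.37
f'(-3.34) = 22.36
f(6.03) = -10.45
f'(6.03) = -15.12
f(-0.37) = 4.40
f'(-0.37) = 10.48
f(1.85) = 17.80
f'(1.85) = 1.60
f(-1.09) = -4.19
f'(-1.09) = 13.36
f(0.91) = 14.53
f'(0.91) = 5.36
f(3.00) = 17.00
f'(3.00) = -3.00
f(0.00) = 8.00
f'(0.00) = 9.00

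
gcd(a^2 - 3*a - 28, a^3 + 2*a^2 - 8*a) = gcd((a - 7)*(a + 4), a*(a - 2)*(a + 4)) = a + 4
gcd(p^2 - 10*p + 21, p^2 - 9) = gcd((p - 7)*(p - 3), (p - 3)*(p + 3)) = p - 3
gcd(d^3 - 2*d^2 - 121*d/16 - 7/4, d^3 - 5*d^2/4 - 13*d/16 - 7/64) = d + 1/4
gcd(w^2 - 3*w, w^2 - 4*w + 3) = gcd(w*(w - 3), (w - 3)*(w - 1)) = w - 3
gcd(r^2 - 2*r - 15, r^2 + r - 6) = r + 3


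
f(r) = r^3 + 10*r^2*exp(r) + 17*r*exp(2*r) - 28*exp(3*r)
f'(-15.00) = 675.00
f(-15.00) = -3375.00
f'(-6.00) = 108.59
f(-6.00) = -215.11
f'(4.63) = -88631517.41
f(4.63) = -29316102.16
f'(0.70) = -480.98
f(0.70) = -170.19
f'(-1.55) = 3.32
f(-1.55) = -0.08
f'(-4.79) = 69.93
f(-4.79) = -108.00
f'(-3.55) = 39.30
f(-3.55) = -41.17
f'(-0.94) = -8.53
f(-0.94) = -1.49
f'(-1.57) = 3.66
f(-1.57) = -0.15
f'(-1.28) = -1.50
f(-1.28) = 0.17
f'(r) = 10*r^2*exp(r) + 3*r^2 + 34*r*exp(2*r) + 20*r*exp(r) - 84*exp(3*r) + 17*exp(2*r)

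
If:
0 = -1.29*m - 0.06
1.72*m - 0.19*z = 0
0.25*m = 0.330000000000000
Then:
No Solution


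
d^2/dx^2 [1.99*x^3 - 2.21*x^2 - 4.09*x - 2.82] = 11.94*x - 4.42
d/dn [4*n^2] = 8*n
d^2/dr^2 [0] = 0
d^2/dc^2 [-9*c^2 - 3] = -18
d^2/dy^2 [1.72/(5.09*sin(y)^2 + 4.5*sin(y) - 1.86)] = (-178.247728*sin(y)^4 - 118.1898*sin(y)^3 + 167.40588*sin(y)^2 + 221.9832*sin(y) + 102.227856)/(5.09*sin(y)^2 + 4.5*sin(y) - 1.86)^3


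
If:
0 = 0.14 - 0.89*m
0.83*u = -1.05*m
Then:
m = 0.16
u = -0.20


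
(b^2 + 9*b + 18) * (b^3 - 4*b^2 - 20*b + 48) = b^5 + 5*b^4 - 38*b^3 - 204*b^2 + 72*b + 864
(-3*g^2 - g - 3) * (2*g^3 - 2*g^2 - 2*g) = -6*g^5 + 4*g^4 + 2*g^3 + 8*g^2 + 6*g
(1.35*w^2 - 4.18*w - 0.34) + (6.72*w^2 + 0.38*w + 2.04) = 8.07*w^2 - 3.8*w + 1.7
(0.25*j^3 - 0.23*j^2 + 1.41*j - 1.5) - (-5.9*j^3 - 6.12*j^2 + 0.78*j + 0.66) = 6.15*j^3 + 5.89*j^2 + 0.63*j - 2.16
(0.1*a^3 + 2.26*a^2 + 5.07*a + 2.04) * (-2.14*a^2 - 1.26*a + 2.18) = -0.214*a^5 - 4.9624*a^4 - 13.4794*a^3 - 5.827*a^2 + 8.4822*a + 4.4472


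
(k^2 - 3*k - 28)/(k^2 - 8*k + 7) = (k + 4)/(k - 1)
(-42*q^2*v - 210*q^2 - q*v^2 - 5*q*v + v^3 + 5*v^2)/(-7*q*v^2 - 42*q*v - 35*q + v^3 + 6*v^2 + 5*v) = (6*q + v)/(v + 1)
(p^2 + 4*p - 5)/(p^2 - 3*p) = (p^2 + 4*p - 5)/(p*(p - 3))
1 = 1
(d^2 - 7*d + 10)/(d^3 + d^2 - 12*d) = (d^2 - 7*d + 10)/(d*(d^2 + d - 12))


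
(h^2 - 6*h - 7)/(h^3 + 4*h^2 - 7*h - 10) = (h - 7)/(h^2 + 3*h - 10)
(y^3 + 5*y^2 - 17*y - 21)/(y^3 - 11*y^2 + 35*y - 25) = (y^3 + 5*y^2 - 17*y - 21)/(y^3 - 11*y^2 + 35*y - 25)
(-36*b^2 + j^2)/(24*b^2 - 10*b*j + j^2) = (-6*b - j)/(4*b - j)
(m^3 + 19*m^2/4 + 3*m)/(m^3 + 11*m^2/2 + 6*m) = (4*m + 3)/(2*(2*m + 3))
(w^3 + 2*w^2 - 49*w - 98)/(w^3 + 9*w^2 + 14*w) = (w - 7)/w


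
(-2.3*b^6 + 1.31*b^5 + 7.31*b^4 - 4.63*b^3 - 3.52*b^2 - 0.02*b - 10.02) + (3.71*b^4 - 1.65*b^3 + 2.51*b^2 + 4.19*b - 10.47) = -2.3*b^6 + 1.31*b^5 + 11.02*b^4 - 6.28*b^3 - 1.01*b^2 + 4.17*b - 20.49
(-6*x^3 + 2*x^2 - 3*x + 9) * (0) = 0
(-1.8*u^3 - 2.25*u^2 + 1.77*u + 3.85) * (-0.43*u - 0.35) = 0.774*u^4 + 1.5975*u^3 + 0.0264*u^2 - 2.275*u - 1.3475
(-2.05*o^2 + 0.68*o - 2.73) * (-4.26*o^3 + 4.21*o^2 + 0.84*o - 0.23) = 8.733*o^5 - 11.5273*o^4 + 12.7706*o^3 - 10.4506*o^2 - 2.4496*o + 0.6279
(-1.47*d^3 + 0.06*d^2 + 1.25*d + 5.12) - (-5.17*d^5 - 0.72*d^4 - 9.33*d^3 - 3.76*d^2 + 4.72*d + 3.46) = 5.17*d^5 + 0.72*d^4 + 7.86*d^3 + 3.82*d^2 - 3.47*d + 1.66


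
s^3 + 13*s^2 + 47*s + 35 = (s + 1)*(s + 5)*(s + 7)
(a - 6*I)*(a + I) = a^2 - 5*I*a + 6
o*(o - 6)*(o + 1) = o^3 - 5*o^2 - 6*o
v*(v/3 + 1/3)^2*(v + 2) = v^4/9 + 4*v^3/9 + 5*v^2/9 + 2*v/9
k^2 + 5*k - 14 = (k - 2)*(k + 7)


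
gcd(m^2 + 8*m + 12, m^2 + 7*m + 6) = m + 6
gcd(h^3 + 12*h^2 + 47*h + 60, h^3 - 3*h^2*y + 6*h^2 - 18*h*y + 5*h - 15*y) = h + 5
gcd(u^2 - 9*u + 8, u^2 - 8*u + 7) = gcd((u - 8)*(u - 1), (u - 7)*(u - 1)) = u - 1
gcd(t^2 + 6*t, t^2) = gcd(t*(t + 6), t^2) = t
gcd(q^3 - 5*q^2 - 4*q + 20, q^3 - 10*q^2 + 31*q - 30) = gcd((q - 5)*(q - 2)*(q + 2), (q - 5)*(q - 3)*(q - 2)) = q^2 - 7*q + 10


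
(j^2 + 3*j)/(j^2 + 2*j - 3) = j/(j - 1)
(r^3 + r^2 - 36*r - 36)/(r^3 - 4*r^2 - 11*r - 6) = (r + 6)/(r + 1)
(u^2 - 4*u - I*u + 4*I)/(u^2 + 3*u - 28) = (u - I)/(u + 7)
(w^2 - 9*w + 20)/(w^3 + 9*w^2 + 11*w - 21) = (w^2 - 9*w + 20)/(w^3 + 9*w^2 + 11*w - 21)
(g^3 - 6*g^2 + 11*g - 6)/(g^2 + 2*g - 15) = (g^2 - 3*g + 2)/(g + 5)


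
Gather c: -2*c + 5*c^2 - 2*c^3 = -2*c^3 + 5*c^2 - 2*c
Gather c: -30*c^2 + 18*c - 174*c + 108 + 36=-30*c^2 - 156*c + 144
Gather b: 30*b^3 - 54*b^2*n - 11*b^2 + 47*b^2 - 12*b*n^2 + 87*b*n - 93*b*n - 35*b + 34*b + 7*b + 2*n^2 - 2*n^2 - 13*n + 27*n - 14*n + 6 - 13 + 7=30*b^3 + b^2*(36 - 54*n) + b*(-12*n^2 - 6*n + 6)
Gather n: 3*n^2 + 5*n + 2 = 3*n^2 + 5*n + 2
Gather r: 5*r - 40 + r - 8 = 6*r - 48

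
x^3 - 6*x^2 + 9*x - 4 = (x - 4)*(x - 1)^2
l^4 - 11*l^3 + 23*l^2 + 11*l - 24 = (l - 8)*(l - 3)*(l - 1)*(l + 1)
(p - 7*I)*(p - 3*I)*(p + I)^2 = p^4 - 8*I*p^3 - 2*p^2 - 32*I*p + 21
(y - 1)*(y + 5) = y^2 + 4*y - 5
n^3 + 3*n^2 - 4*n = n*(n - 1)*(n + 4)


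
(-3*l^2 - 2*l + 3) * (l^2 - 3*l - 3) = -3*l^4 + 7*l^3 + 18*l^2 - 3*l - 9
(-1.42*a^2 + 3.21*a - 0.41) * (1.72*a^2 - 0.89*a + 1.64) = -2.4424*a^4 + 6.785*a^3 - 5.8909*a^2 + 5.6293*a - 0.6724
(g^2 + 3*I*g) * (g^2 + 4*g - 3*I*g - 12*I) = g^4 + 4*g^3 + 9*g^2 + 36*g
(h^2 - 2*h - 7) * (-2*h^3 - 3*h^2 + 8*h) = -2*h^5 + h^4 + 28*h^3 + 5*h^2 - 56*h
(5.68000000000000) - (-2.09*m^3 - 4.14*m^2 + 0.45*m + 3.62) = 2.09*m^3 + 4.14*m^2 - 0.45*m + 2.06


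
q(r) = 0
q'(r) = 0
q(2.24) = 0.00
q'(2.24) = 0.00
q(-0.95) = 0.00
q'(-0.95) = 0.00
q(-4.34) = 0.00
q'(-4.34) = 0.00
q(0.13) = 0.00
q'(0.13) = 0.00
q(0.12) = 0.00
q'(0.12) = 0.00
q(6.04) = 0.00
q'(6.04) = 0.00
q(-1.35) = 0.00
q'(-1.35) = 0.00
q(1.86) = 0.00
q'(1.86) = 0.00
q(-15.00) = 0.00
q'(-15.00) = 0.00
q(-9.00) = 0.00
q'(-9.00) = 0.00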